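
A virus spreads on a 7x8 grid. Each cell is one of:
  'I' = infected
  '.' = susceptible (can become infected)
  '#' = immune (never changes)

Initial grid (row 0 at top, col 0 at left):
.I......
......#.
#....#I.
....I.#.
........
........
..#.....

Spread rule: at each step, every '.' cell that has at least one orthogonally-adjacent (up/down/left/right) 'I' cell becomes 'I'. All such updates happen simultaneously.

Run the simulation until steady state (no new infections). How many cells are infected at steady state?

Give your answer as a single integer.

Answer: 51

Derivation:
Step 0 (initial): 3 infected
Step 1: +8 new -> 11 infected
Step 2: +12 new -> 23 infected
Step 3: +12 new -> 35 infected
Step 4: +9 new -> 44 infected
Step 5: +4 new -> 48 infected
Step 6: +2 new -> 50 infected
Step 7: +1 new -> 51 infected
Step 8: +0 new -> 51 infected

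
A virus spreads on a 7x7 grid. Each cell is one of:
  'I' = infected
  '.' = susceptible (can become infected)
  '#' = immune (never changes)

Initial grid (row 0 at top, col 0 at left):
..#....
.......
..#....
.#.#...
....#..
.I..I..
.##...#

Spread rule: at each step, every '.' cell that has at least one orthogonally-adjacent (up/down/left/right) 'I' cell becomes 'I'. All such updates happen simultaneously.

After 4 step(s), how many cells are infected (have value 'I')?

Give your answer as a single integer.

Answer: 24

Derivation:
Step 0 (initial): 2 infected
Step 1: +6 new -> 8 infected
Step 2: +8 new -> 16 infected
Step 3: +4 new -> 20 infected
Step 4: +4 new -> 24 infected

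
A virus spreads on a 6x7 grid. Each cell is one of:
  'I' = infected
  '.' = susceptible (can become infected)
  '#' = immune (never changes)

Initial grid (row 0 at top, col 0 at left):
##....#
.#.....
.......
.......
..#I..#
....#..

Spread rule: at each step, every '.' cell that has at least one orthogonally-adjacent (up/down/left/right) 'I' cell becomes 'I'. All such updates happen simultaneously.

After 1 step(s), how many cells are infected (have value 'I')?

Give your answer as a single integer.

Step 0 (initial): 1 infected
Step 1: +3 new -> 4 infected

Answer: 4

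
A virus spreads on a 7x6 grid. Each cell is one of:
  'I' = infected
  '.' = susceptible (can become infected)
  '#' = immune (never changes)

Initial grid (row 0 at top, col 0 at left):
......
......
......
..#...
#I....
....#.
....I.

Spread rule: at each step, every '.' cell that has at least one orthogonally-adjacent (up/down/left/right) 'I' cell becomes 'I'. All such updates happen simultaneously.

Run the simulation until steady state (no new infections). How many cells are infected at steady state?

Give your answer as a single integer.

Answer: 39

Derivation:
Step 0 (initial): 2 infected
Step 1: +5 new -> 7 infected
Step 2: +9 new -> 16 infected
Step 3: +7 new -> 23 infected
Step 4: +6 new -> 29 infected
Step 5: +5 new -> 34 infected
Step 6: +3 new -> 37 infected
Step 7: +2 new -> 39 infected
Step 8: +0 new -> 39 infected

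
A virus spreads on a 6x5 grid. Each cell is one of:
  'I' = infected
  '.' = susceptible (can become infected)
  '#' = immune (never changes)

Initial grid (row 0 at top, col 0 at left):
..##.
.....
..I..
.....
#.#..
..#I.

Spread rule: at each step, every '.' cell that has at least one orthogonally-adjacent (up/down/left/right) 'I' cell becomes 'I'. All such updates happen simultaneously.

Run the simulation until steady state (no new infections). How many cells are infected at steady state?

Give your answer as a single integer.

Answer: 25

Derivation:
Step 0 (initial): 2 infected
Step 1: +6 new -> 8 infected
Step 2: +7 new -> 15 infected
Step 3: +6 new -> 21 infected
Step 4: +3 new -> 24 infected
Step 5: +1 new -> 25 infected
Step 6: +0 new -> 25 infected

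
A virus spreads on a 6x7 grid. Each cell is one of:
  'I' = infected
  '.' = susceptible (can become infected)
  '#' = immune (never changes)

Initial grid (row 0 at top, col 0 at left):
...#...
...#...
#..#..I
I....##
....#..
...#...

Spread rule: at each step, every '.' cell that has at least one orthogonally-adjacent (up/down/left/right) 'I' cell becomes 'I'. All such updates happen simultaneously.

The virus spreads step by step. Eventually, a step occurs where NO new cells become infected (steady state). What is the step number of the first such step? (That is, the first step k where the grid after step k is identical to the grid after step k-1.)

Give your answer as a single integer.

Answer: 6

Derivation:
Step 0 (initial): 2 infected
Step 1: +4 new -> 6 infected
Step 2: +7 new -> 13 infected
Step 3: +8 new -> 21 infected
Step 4: +6 new -> 27 infected
Step 5: +2 new -> 29 infected
Step 6: +0 new -> 29 infected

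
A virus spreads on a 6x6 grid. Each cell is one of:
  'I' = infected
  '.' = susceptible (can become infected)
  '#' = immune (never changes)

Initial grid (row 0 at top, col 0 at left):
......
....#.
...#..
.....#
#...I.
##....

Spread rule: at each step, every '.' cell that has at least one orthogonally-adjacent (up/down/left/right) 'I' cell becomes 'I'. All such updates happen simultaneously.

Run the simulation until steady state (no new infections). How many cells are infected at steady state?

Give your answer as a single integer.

Answer: 30

Derivation:
Step 0 (initial): 1 infected
Step 1: +4 new -> 5 infected
Step 2: +5 new -> 10 infected
Step 3: +4 new -> 14 infected
Step 4: +3 new -> 17 infected
Step 5: +4 new -> 21 infected
Step 6: +5 new -> 26 infected
Step 7: +3 new -> 29 infected
Step 8: +1 new -> 30 infected
Step 9: +0 new -> 30 infected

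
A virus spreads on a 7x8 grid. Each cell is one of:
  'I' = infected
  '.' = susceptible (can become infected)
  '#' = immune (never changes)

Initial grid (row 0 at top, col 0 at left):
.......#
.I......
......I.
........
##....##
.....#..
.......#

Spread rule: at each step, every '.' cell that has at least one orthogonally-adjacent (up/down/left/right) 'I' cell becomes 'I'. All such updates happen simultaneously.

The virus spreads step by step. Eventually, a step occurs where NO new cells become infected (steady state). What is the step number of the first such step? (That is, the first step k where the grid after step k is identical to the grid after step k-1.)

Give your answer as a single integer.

Step 0 (initial): 2 infected
Step 1: +8 new -> 10 infected
Step 2: +12 new -> 22 infected
Step 3: +8 new -> 30 infected
Step 4: +4 new -> 34 infected
Step 5: +3 new -> 37 infected
Step 6: +4 new -> 41 infected
Step 7: +4 new -> 45 infected
Step 8: +2 new -> 47 infected
Step 9: +1 new -> 48 infected
Step 10: +1 new -> 49 infected
Step 11: +0 new -> 49 infected

Answer: 11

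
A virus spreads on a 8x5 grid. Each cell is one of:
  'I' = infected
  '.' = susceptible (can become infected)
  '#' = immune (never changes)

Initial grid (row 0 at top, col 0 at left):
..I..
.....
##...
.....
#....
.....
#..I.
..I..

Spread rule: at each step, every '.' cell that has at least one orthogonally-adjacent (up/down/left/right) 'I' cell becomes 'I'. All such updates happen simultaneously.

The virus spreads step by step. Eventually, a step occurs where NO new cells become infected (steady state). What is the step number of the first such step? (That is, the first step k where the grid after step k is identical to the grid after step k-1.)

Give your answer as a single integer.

Step 0 (initial): 3 infected
Step 1: +8 new -> 11 infected
Step 2: +11 new -> 22 infected
Step 3: +8 new -> 30 infected
Step 4: +5 new -> 35 infected
Step 5: +1 new -> 36 infected
Step 6: +0 new -> 36 infected

Answer: 6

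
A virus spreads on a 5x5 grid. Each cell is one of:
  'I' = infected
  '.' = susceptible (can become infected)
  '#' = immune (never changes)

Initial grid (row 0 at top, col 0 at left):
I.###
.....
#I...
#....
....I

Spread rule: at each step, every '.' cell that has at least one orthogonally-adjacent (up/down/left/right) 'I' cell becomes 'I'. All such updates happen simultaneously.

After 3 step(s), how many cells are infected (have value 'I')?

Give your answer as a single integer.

Step 0 (initial): 3 infected
Step 1: +7 new -> 10 infected
Step 2: +7 new -> 17 infected
Step 3: +3 new -> 20 infected

Answer: 20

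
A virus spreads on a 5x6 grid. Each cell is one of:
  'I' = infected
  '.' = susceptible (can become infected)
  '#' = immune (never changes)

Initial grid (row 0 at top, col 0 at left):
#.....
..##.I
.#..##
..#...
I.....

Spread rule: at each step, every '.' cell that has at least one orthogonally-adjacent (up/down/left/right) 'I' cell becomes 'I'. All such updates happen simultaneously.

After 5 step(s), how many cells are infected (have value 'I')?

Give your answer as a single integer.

Step 0 (initial): 2 infected
Step 1: +4 new -> 6 infected
Step 2: +4 new -> 10 infected
Step 3: +3 new -> 13 infected
Step 4: +4 new -> 17 infected
Step 5: +4 new -> 21 infected

Answer: 21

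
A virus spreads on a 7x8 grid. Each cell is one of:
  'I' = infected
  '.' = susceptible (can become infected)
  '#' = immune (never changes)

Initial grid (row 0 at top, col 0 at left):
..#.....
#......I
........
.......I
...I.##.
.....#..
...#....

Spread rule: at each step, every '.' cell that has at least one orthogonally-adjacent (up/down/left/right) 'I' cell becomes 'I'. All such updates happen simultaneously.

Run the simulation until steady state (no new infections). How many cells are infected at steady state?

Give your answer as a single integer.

Step 0 (initial): 3 infected
Step 1: +9 new -> 12 infected
Step 2: +11 new -> 23 infected
Step 3: +13 new -> 36 infected
Step 4: +9 new -> 45 infected
Step 5: +3 new -> 48 infected
Step 6: +1 new -> 49 infected
Step 7: +1 new -> 50 infected
Step 8: +0 new -> 50 infected

Answer: 50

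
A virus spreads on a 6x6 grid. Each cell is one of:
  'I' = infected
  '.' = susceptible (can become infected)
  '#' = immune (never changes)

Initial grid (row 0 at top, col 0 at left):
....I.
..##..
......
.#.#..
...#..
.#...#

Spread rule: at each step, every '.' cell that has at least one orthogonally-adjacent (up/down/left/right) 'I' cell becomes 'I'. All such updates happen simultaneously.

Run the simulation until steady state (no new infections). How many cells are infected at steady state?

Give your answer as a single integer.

Answer: 29

Derivation:
Step 0 (initial): 1 infected
Step 1: +3 new -> 4 infected
Step 2: +3 new -> 7 infected
Step 3: +4 new -> 11 infected
Step 4: +5 new -> 16 infected
Step 5: +5 new -> 21 infected
Step 6: +3 new -> 24 infected
Step 7: +3 new -> 27 infected
Step 8: +1 new -> 28 infected
Step 9: +1 new -> 29 infected
Step 10: +0 new -> 29 infected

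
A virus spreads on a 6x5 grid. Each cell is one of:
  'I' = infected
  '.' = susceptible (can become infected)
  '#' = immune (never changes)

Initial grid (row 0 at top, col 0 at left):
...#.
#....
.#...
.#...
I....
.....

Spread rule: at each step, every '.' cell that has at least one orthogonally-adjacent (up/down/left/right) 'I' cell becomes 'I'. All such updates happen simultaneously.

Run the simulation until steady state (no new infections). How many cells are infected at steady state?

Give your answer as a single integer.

Step 0 (initial): 1 infected
Step 1: +3 new -> 4 infected
Step 2: +3 new -> 7 infected
Step 3: +3 new -> 10 infected
Step 4: +4 new -> 14 infected
Step 5: +4 new -> 18 infected
Step 6: +4 new -> 22 infected
Step 7: +2 new -> 24 infected
Step 8: +2 new -> 26 infected
Step 9: +0 new -> 26 infected

Answer: 26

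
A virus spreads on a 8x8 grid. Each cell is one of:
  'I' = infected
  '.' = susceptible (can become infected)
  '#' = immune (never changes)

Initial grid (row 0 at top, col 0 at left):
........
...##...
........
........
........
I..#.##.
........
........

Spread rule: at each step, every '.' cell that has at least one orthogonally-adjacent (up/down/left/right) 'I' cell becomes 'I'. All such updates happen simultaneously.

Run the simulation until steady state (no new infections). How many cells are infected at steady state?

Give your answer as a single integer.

Step 0 (initial): 1 infected
Step 1: +3 new -> 4 infected
Step 2: +5 new -> 9 infected
Step 3: +5 new -> 14 infected
Step 4: +6 new -> 20 infected
Step 5: +7 new -> 27 infected
Step 6: +8 new -> 35 infected
Step 7: +6 new -> 41 infected
Step 8: +6 new -> 47 infected
Step 9: +6 new -> 53 infected
Step 10: +3 new -> 56 infected
Step 11: +2 new -> 58 infected
Step 12: +1 new -> 59 infected
Step 13: +0 new -> 59 infected

Answer: 59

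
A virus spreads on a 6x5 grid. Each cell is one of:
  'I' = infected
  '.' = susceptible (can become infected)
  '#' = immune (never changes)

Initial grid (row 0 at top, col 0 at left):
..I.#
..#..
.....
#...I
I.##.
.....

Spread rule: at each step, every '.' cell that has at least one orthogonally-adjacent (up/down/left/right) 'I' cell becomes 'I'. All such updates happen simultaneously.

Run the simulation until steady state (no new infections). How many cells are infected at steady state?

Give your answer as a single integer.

Answer: 25

Derivation:
Step 0 (initial): 3 infected
Step 1: +7 new -> 10 infected
Step 2: +9 new -> 19 infected
Step 3: +5 new -> 24 infected
Step 4: +1 new -> 25 infected
Step 5: +0 new -> 25 infected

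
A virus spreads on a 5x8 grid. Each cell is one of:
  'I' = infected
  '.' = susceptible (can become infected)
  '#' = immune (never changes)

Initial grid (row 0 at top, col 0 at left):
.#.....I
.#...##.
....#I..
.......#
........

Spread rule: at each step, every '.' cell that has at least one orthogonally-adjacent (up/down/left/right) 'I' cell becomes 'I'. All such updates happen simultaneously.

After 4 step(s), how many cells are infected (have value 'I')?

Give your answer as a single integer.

Answer: 21

Derivation:
Step 0 (initial): 2 infected
Step 1: +4 new -> 6 infected
Step 2: +5 new -> 11 infected
Step 3: +4 new -> 15 infected
Step 4: +6 new -> 21 infected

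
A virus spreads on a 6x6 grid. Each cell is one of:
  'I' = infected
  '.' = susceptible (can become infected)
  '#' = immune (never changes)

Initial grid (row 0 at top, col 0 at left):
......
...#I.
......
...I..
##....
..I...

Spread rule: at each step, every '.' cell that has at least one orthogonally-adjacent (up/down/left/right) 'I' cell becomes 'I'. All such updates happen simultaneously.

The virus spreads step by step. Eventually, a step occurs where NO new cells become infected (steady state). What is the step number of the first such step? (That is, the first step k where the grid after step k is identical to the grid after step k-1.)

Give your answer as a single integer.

Answer: 6

Derivation:
Step 0 (initial): 3 infected
Step 1: +10 new -> 13 infected
Step 2: +9 new -> 22 infected
Step 3: +6 new -> 28 infected
Step 4: +3 new -> 31 infected
Step 5: +2 new -> 33 infected
Step 6: +0 new -> 33 infected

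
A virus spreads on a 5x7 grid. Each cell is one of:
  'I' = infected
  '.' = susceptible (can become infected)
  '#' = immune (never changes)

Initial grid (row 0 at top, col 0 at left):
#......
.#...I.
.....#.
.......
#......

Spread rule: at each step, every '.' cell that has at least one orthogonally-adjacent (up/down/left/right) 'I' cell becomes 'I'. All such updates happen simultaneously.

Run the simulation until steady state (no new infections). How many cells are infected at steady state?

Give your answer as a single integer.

Answer: 31

Derivation:
Step 0 (initial): 1 infected
Step 1: +3 new -> 4 infected
Step 2: +5 new -> 9 infected
Step 3: +5 new -> 14 infected
Step 4: +6 new -> 20 infected
Step 5: +5 new -> 25 infected
Step 6: +3 new -> 28 infected
Step 7: +3 new -> 31 infected
Step 8: +0 new -> 31 infected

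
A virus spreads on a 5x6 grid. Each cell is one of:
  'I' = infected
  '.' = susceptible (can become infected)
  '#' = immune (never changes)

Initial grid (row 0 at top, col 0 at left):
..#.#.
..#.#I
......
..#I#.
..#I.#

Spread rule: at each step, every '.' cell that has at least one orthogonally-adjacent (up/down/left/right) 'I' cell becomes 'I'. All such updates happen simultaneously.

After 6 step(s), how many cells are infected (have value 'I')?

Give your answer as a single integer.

Step 0 (initial): 3 infected
Step 1: +4 new -> 7 infected
Step 2: +4 new -> 11 infected
Step 3: +2 new -> 13 infected
Step 4: +3 new -> 16 infected
Step 5: +4 new -> 20 infected
Step 6: +2 new -> 22 infected

Answer: 22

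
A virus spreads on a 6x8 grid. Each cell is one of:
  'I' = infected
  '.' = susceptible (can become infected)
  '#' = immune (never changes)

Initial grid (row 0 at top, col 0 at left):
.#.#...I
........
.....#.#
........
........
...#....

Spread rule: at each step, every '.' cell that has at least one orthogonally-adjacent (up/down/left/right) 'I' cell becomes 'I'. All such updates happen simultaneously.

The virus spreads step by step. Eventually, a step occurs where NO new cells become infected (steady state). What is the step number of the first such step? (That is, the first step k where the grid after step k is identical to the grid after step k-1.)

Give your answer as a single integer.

Step 0 (initial): 1 infected
Step 1: +2 new -> 3 infected
Step 2: +2 new -> 5 infected
Step 3: +3 new -> 8 infected
Step 4: +2 new -> 10 infected
Step 5: +5 new -> 15 infected
Step 6: +6 new -> 21 infected
Step 7: +7 new -> 28 infected
Step 8: +5 new -> 33 infected
Step 9: +4 new -> 37 infected
Step 10: +3 new -> 40 infected
Step 11: +2 new -> 42 infected
Step 12: +1 new -> 43 infected
Step 13: +0 new -> 43 infected

Answer: 13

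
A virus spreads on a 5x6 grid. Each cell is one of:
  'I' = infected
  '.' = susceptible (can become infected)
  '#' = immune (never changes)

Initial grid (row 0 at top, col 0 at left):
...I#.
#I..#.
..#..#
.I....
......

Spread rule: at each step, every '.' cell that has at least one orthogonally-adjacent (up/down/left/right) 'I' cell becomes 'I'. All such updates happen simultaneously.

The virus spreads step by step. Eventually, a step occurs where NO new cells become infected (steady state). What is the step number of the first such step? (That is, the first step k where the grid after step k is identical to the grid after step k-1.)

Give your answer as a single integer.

Step 0 (initial): 3 infected
Step 1: +8 new -> 11 infected
Step 2: +6 new -> 17 infected
Step 3: +3 new -> 20 infected
Step 4: +2 new -> 22 infected
Step 5: +1 new -> 23 infected
Step 6: +0 new -> 23 infected

Answer: 6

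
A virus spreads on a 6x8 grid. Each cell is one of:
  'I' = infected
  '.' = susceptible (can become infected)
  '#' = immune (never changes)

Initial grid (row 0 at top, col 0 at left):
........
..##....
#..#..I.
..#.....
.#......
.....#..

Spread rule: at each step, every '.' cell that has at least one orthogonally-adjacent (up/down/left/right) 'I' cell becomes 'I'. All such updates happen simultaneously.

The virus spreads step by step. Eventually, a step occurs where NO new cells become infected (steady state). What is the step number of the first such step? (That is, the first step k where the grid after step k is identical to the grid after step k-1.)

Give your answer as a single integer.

Step 0 (initial): 1 infected
Step 1: +4 new -> 5 infected
Step 2: +7 new -> 12 infected
Step 3: +7 new -> 19 infected
Step 4: +4 new -> 23 infected
Step 5: +3 new -> 26 infected
Step 6: +3 new -> 29 infected
Step 7: +2 new -> 31 infected
Step 8: +3 new -> 34 infected
Step 9: +3 new -> 37 infected
Step 10: +3 new -> 40 infected
Step 11: +1 new -> 41 infected
Step 12: +0 new -> 41 infected

Answer: 12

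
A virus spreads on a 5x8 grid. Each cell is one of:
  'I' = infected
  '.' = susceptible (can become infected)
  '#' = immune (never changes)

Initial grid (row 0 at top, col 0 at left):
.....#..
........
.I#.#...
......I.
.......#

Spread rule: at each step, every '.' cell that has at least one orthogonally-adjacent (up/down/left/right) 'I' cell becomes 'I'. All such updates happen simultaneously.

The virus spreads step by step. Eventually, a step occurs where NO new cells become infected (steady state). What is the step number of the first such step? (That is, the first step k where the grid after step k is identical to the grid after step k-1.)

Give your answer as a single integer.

Step 0 (initial): 2 infected
Step 1: +7 new -> 9 infected
Step 2: +11 new -> 20 infected
Step 3: +10 new -> 30 infected
Step 4: +5 new -> 35 infected
Step 5: +1 new -> 36 infected
Step 6: +0 new -> 36 infected

Answer: 6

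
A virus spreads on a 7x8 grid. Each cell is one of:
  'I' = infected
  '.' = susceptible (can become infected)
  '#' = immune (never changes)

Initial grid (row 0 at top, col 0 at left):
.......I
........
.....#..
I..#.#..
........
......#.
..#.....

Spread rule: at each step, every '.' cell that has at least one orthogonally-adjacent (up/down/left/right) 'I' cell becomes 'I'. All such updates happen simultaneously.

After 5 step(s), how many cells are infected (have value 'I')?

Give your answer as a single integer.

Answer: 42

Derivation:
Step 0 (initial): 2 infected
Step 1: +5 new -> 7 infected
Step 2: +8 new -> 15 infected
Step 3: +10 new -> 25 infected
Step 4: +10 new -> 35 infected
Step 5: +7 new -> 42 infected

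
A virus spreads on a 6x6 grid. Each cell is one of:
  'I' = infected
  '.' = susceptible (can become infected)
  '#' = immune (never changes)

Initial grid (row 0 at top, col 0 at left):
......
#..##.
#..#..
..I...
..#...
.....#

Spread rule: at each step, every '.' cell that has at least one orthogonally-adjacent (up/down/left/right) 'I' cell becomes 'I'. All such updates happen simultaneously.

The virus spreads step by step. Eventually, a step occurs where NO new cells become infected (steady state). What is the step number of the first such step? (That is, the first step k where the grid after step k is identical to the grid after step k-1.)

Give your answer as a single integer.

Step 0 (initial): 1 infected
Step 1: +3 new -> 4 infected
Step 2: +6 new -> 10 infected
Step 3: +8 new -> 18 infected
Step 4: +7 new -> 25 infected
Step 5: +3 new -> 28 infected
Step 6: +1 new -> 29 infected
Step 7: +0 new -> 29 infected

Answer: 7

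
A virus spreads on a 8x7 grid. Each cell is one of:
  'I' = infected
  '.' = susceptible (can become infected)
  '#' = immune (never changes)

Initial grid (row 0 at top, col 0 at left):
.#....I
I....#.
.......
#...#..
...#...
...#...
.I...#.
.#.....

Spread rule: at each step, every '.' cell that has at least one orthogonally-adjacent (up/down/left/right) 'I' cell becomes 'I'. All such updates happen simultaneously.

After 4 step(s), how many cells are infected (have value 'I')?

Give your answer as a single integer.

Answer: 40

Derivation:
Step 0 (initial): 3 infected
Step 1: +8 new -> 11 infected
Step 2: +10 new -> 21 infected
Step 3: +12 new -> 33 infected
Step 4: +7 new -> 40 infected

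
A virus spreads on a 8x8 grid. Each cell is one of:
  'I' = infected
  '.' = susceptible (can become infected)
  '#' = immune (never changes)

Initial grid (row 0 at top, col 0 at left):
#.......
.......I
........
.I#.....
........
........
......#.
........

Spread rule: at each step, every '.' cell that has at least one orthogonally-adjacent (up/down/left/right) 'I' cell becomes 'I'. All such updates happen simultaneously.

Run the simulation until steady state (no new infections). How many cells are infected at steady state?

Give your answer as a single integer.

Step 0 (initial): 2 infected
Step 1: +6 new -> 8 infected
Step 2: +10 new -> 18 infected
Step 3: +13 new -> 31 infected
Step 4: +13 new -> 44 infected
Step 5: +9 new -> 53 infected
Step 6: +4 new -> 57 infected
Step 7: +3 new -> 60 infected
Step 8: +1 new -> 61 infected
Step 9: +0 new -> 61 infected

Answer: 61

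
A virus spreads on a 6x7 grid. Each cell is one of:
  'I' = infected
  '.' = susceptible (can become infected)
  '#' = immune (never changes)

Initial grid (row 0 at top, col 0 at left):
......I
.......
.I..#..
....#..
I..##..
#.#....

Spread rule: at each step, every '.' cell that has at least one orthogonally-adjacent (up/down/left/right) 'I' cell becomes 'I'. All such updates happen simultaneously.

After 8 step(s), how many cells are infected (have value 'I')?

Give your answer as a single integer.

Answer: 36

Derivation:
Step 0 (initial): 3 infected
Step 1: +8 new -> 11 infected
Step 2: +10 new -> 21 infected
Step 3: +8 new -> 29 infected
Step 4: +2 new -> 31 infected
Step 5: +2 new -> 33 infected
Step 6: +1 new -> 34 infected
Step 7: +1 new -> 35 infected
Step 8: +1 new -> 36 infected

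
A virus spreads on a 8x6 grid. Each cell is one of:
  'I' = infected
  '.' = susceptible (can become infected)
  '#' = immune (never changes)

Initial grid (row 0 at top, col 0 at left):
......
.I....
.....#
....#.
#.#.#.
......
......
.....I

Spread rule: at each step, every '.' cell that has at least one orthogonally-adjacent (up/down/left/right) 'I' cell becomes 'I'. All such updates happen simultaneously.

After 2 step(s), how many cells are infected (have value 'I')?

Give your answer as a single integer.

Answer: 17

Derivation:
Step 0 (initial): 2 infected
Step 1: +6 new -> 8 infected
Step 2: +9 new -> 17 infected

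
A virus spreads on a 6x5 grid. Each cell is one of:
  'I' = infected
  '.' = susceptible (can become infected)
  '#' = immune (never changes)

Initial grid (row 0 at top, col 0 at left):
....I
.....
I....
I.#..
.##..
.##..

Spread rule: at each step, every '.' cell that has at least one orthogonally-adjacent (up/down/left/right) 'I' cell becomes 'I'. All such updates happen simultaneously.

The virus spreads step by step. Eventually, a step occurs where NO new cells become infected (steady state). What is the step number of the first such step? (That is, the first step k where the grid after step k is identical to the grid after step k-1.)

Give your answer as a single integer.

Step 0 (initial): 3 infected
Step 1: +6 new -> 9 infected
Step 2: +7 new -> 16 infected
Step 3: +4 new -> 20 infected
Step 4: +2 new -> 22 infected
Step 5: +2 new -> 24 infected
Step 6: +1 new -> 25 infected
Step 7: +0 new -> 25 infected

Answer: 7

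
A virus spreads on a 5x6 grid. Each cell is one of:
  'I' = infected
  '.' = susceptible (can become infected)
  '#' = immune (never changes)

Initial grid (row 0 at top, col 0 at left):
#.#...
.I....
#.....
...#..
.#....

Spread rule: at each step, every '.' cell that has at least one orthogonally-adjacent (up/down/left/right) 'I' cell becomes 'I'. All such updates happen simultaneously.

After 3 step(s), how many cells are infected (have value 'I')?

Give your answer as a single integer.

Step 0 (initial): 1 infected
Step 1: +4 new -> 5 infected
Step 2: +3 new -> 8 infected
Step 3: +5 new -> 13 infected

Answer: 13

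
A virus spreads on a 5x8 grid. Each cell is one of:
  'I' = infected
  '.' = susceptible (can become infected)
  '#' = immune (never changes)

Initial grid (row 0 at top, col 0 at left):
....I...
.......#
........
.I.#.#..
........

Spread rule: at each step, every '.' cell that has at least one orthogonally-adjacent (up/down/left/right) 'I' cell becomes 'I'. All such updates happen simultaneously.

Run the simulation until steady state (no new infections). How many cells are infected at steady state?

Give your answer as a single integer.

Step 0 (initial): 2 infected
Step 1: +7 new -> 9 infected
Step 2: +10 new -> 19 infected
Step 3: +9 new -> 28 infected
Step 4: +3 new -> 31 infected
Step 5: +3 new -> 34 infected
Step 6: +2 new -> 36 infected
Step 7: +1 new -> 37 infected
Step 8: +0 new -> 37 infected

Answer: 37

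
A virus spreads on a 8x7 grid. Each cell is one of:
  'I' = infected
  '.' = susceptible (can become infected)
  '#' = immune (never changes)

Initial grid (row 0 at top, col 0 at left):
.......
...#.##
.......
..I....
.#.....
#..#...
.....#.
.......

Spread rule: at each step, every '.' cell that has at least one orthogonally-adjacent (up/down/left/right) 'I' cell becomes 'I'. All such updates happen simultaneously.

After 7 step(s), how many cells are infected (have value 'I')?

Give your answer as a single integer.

Answer: 48

Derivation:
Step 0 (initial): 1 infected
Step 1: +4 new -> 5 infected
Step 2: +7 new -> 12 infected
Step 3: +9 new -> 21 infected
Step 4: +11 new -> 32 infected
Step 5: +9 new -> 41 infected
Step 6: +4 new -> 45 infected
Step 7: +3 new -> 48 infected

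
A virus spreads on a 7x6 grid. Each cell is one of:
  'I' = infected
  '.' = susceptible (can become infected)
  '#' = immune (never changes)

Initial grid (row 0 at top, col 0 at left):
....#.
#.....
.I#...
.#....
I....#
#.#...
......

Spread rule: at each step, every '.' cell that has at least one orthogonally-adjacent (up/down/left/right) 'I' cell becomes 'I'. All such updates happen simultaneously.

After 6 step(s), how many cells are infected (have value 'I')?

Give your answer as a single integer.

Step 0 (initial): 2 infected
Step 1: +4 new -> 6 infected
Step 2: +4 new -> 10 infected
Step 3: +6 new -> 16 infected
Step 4: +8 new -> 24 infected
Step 5: +5 new -> 29 infected
Step 6: +5 new -> 34 infected

Answer: 34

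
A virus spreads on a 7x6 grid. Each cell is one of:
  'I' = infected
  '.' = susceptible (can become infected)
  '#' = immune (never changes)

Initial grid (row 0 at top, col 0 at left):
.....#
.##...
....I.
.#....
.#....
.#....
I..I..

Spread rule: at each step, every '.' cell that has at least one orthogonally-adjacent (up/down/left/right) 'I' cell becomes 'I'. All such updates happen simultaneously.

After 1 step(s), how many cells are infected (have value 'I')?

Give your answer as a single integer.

Answer: 12

Derivation:
Step 0 (initial): 3 infected
Step 1: +9 new -> 12 infected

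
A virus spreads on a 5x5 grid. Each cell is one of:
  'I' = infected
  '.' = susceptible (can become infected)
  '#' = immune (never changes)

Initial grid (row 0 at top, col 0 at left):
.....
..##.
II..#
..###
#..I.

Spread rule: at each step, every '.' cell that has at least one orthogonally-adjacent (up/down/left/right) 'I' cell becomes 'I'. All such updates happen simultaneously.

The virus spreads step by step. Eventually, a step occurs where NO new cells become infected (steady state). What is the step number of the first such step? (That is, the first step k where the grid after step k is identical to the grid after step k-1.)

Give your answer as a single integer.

Answer: 7

Derivation:
Step 0 (initial): 3 infected
Step 1: +7 new -> 10 infected
Step 2: +4 new -> 14 infected
Step 3: +1 new -> 15 infected
Step 4: +1 new -> 16 infected
Step 5: +1 new -> 17 infected
Step 6: +1 new -> 18 infected
Step 7: +0 new -> 18 infected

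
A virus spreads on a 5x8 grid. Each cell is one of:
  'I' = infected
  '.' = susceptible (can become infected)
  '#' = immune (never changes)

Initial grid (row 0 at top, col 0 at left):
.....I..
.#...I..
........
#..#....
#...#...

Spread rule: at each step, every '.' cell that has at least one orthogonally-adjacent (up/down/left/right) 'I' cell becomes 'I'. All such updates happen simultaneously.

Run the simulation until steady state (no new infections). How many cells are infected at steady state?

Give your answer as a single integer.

Answer: 35

Derivation:
Step 0 (initial): 2 infected
Step 1: +5 new -> 7 infected
Step 2: +7 new -> 14 infected
Step 3: +7 new -> 21 infected
Step 4: +4 new -> 25 infected
Step 5: +4 new -> 29 infected
Step 6: +4 new -> 33 infected
Step 7: +2 new -> 35 infected
Step 8: +0 new -> 35 infected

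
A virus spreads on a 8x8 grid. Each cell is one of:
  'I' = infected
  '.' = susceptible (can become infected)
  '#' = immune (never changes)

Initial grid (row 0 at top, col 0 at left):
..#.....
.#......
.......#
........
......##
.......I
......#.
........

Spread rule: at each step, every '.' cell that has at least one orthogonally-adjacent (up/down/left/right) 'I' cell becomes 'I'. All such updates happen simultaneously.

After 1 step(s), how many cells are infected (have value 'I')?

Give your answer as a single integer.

Answer: 3

Derivation:
Step 0 (initial): 1 infected
Step 1: +2 new -> 3 infected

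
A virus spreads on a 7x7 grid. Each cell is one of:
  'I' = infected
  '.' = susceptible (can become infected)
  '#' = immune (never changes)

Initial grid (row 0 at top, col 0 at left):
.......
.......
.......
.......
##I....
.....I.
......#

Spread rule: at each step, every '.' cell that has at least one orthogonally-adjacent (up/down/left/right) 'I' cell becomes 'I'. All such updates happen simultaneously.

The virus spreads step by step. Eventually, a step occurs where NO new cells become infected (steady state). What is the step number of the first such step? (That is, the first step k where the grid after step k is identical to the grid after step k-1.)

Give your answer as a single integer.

Step 0 (initial): 2 infected
Step 1: +7 new -> 9 infected
Step 2: +10 new -> 19 infected
Step 3: +10 new -> 29 infected
Step 4: +8 new -> 37 infected
Step 5: +6 new -> 43 infected
Step 6: +3 new -> 46 infected
Step 7: +0 new -> 46 infected

Answer: 7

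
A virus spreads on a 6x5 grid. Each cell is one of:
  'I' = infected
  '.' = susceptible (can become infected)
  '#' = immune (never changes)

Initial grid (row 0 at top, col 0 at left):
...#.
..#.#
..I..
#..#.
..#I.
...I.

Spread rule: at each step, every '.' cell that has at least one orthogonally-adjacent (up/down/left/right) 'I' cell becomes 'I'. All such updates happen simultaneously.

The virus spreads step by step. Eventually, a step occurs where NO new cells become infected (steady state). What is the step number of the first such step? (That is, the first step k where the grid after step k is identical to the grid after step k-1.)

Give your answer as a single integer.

Answer: 5

Derivation:
Step 0 (initial): 3 infected
Step 1: +6 new -> 9 infected
Step 2: +7 new -> 16 infected
Step 3: +4 new -> 20 infected
Step 4: +3 new -> 23 infected
Step 5: +0 new -> 23 infected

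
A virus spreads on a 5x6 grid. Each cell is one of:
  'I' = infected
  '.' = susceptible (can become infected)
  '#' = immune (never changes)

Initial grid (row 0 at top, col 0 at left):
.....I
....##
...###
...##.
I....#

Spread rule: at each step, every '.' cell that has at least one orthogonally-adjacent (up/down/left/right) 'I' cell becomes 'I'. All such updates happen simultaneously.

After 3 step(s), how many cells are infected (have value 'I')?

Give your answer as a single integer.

Answer: 15

Derivation:
Step 0 (initial): 2 infected
Step 1: +3 new -> 5 infected
Step 2: +4 new -> 9 infected
Step 3: +6 new -> 15 infected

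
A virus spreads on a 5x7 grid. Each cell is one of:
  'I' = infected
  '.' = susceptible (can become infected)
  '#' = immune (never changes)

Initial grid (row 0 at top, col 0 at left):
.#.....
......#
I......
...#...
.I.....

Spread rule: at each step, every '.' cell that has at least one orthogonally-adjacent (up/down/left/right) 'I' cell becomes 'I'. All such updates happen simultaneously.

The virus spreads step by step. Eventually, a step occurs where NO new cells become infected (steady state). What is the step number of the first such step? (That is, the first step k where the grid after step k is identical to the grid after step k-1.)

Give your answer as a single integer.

Step 0 (initial): 2 infected
Step 1: +6 new -> 8 infected
Step 2: +5 new -> 13 infected
Step 3: +3 new -> 16 infected
Step 4: +5 new -> 21 infected
Step 5: +5 new -> 26 infected
Step 6: +4 new -> 30 infected
Step 7: +1 new -> 31 infected
Step 8: +1 new -> 32 infected
Step 9: +0 new -> 32 infected

Answer: 9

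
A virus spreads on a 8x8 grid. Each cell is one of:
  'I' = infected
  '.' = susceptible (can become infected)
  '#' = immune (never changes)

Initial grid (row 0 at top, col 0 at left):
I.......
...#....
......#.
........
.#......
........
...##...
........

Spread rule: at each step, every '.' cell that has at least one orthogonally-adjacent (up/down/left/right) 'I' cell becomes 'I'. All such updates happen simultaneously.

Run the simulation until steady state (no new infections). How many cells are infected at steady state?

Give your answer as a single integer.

Answer: 59

Derivation:
Step 0 (initial): 1 infected
Step 1: +2 new -> 3 infected
Step 2: +3 new -> 6 infected
Step 3: +4 new -> 10 infected
Step 4: +4 new -> 14 infected
Step 5: +5 new -> 19 infected
Step 6: +7 new -> 26 infected
Step 7: +8 new -> 34 infected
Step 8: +6 new -> 40 infected
Step 9: +5 new -> 45 infected
Step 10: +4 new -> 49 infected
Step 11: +4 new -> 53 infected
Step 12: +3 new -> 56 infected
Step 13: +2 new -> 58 infected
Step 14: +1 new -> 59 infected
Step 15: +0 new -> 59 infected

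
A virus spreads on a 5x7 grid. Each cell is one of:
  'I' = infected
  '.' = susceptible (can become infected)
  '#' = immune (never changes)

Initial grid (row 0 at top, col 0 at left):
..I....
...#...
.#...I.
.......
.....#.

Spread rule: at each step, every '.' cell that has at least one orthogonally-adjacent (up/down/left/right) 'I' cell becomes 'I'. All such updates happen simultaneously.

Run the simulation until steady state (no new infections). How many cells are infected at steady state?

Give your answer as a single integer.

Step 0 (initial): 2 infected
Step 1: +7 new -> 9 infected
Step 2: +10 new -> 19 infected
Step 3: +6 new -> 25 infected
Step 4: +4 new -> 29 infected
Step 5: +2 new -> 31 infected
Step 6: +1 new -> 32 infected
Step 7: +0 new -> 32 infected

Answer: 32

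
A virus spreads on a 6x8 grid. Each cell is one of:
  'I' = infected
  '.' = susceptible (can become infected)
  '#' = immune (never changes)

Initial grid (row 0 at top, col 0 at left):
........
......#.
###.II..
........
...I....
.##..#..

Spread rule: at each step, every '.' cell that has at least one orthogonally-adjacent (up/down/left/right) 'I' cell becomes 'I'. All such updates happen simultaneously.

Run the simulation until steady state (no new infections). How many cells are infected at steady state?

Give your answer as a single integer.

Answer: 41

Derivation:
Step 0 (initial): 3 infected
Step 1: +10 new -> 13 infected
Step 2: +9 new -> 22 infected
Step 3: +8 new -> 30 infected
Step 4: +7 new -> 37 infected
Step 5: +3 new -> 40 infected
Step 6: +1 new -> 41 infected
Step 7: +0 new -> 41 infected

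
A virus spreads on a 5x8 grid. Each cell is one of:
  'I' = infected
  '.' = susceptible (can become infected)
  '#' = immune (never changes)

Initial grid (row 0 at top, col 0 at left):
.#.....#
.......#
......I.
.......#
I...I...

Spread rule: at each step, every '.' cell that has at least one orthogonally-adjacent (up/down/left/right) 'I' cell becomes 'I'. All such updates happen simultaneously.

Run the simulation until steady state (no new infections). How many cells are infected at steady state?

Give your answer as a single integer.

Answer: 36

Derivation:
Step 0 (initial): 3 infected
Step 1: +9 new -> 12 infected
Step 2: +9 new -> 21 infected
Step 3: +7 new -> 28 infected
Step 4: +5 new -> 33 infected
Step 5: +2 new -> 35 infected
Step 6: +1 new -> 36 infected
Step 7: +0 new -> 36 infected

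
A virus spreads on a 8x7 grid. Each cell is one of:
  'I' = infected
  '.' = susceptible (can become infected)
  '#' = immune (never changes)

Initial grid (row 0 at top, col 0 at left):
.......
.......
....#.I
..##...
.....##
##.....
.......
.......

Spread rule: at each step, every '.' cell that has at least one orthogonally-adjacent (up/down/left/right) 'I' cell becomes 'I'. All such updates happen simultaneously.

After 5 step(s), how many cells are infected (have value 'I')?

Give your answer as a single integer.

Step 0 (initial): 1 infected
Step 1: +3 new -> 4 infected
Step 2: +3 new -> 7 infected
Step 3: +3 new -> 10 infected
Step 4: +3 new -> 13 infected
Step 5: +5 new -> 18 infected

Answer: 18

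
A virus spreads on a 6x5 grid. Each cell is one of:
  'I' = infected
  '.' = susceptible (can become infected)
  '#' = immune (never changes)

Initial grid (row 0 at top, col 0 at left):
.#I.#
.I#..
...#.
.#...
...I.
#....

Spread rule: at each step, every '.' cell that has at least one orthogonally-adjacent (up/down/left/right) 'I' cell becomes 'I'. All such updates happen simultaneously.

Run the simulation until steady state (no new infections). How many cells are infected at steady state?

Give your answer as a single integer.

Answer: 24

Derivation:
Step 0 (initial): 3 infected
Step 1: +7 new -> 10 infected
Step 2: +9 new -> 19 infected
Step 3: +5 new -> 24 infected
Step 4: +0 new -> 24 infected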